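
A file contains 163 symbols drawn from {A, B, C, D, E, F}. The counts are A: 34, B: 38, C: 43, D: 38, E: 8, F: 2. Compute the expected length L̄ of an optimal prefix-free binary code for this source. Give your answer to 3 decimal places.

Probabilities are the counts divided by 163.
Repeatedly combine the two least-probable nodes; the expected code length is the sum of the merged weights.
merge 2/163 + 8/163 → 10/163
merge 10/163 + 34/163 → 44/163
merge 38/163 + 38/163 → 76/163
merge 43/163 + 44/163 → 87/163
merge 76/163 + 87/163 → 1
L = 10/163 + 44/163 + 76/163 + 87/163 + 1 = 380/163 ≈ 2.331 bits/symbol.

2.331 bits/symbol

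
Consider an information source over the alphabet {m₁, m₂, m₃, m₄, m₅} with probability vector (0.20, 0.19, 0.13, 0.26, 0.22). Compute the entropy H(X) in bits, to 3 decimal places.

2.288 bits

H = −Σ pᵢ log₂ pᵢ.
−0.20·log₂(0.20) = 0.4644
−0.19·log₂(0.19) = 0.4552
−0.13·log₂(0.13) = 0.3826
−0.26·log₂(0.26) = 0.5053
−0.22·log₂(0.22) = 0.4806
Sum ≈ 2.2881 → 2.288 bits.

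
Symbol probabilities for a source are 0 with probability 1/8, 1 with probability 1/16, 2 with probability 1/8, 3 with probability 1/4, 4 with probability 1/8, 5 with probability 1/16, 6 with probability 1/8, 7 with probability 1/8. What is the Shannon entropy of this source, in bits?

2.875 bits

Each probability is a power of 1/2, so log₂(1/p) is an integer.
H = Σ p·log₂(1/p) = 1/8·3 + 1/16·4 + 1/8·3 + 1/4·2 + 1/8·3 + 1/16·4 + 1/8·3 + 1/8·3 = 2.875 bits.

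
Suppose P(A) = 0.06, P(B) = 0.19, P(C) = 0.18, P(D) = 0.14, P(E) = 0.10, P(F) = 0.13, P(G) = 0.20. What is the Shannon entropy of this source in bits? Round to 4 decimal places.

2.7204 bits

H = −Σ pᵢ log₂ pᵢ.
−0.06·log₂(0.06) = 0.2435
−0.19·log₂(0.19) = 0.4552
−0.18·log₂(0.18) = 0.4453
−0.14·log₂(0.14) = 0.3971
−0.10·log₂(0.10) = 0.3322
−0.13·log₂(0.13) = 0.3826
−0.20·log₂(0.20) = 0.4644
Sum ≈ 2.7204 → 2.7204 bits.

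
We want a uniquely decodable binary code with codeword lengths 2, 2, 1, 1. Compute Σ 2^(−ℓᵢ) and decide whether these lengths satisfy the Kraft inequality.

With common denominator 2^2 = 4: Σ 2^(−ℓᵢ) = 1/4 + 1/4 + 2/4 + 2/4 = 6/4 = 1.5.
Kraft's inequality requires Σ ≤ 1; here Σ = 1.5 > 1, so no such prefix code exists.

1.5; no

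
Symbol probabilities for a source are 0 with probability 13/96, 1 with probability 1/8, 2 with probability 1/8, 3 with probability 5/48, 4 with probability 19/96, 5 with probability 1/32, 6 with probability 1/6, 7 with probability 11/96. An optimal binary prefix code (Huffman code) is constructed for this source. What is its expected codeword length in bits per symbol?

2.9375 bits/symbol

Repeatedly combine the two least-probable nodes; the expected code length is the sum of the merged weights.
merge 1/32 + 5/48 → 13/96
merge 11/96 + 1/8 → 23/96
merge 1/8 + 13/96 → 25/96
merge 13/96 + 1/6 → 29/96
merge 19/96 + 23/96 → 7/16
merge 25/96 + 29/96 → 9/16
merge 7/16 + 9/16 → 1
L = 13/96 + 23/96 + 25/96 + 29/96 + 7/16 + 9/16 + 1 = 47/16 = 2.9375 bits/symbol.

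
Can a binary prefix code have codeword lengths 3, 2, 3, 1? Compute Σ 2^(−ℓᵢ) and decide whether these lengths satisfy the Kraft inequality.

1; yes

With common denominator 2^3 = 8: Σ 2^(−ℓᵢ) = 1/8 + 2/8 + 1/8 + 4/8 = 8/8 = 1.
Kraft's inequality requires Σ ≤ 1; here Σ = 1 ≤ 1, so such a prefix code exists.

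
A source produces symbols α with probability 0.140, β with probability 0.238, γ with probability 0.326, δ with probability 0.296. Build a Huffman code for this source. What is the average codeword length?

Repeatedly combine the two least-probable nodes; the expected code length is the sum of the merged weights.
merge 7/50 + 119/500 → 189/500
merge 37/125 + 163/500 → 311/500
merge 189/500 + 311/500 → 1
L = 189/500 + 311/500 + 1 = 2 bits/symbol.

2 bits/symbol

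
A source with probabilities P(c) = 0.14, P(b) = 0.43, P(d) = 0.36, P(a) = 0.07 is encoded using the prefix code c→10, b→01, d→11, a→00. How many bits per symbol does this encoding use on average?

L̄ = Σ pᵢ·ℓᵢ = 0.14·2 + 0.43·2 + 0.36·2 + 0.07·2 = 2 bits/symbol.

2 bits/symbol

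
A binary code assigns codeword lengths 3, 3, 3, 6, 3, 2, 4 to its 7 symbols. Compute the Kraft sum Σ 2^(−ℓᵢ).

0.828125

With common denominator 2^6 = 64: Σ 2^(−ℓᵢ) = 8/64 + 8/64 + 8/64 + 1/64 + 8/64 + 16/64 + 4/64 = 53/64 = 0.828125.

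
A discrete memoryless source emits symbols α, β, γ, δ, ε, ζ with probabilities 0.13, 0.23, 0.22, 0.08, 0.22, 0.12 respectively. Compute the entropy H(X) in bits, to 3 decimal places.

2.490 bits

H = −Σ pᵢ log₂ pᵢ.
−0.13·log₂(0.13) = 0.3826
−0.23·log₂(0.23) = 0.4877
−0.22·log₂(0.22) = 0.4806
−0.08·log₂(0.08) = 0.2915
−0.22·log₂(0.22) = 0.4806
−0.12·log₂(0.12) = 0.3671
Sum ≈ 2.4900 → 2.490 bits.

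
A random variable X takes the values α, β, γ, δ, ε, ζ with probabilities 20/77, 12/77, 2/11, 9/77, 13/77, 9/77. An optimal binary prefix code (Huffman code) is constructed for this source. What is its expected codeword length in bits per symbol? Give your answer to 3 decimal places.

2.558 bits/symbol

Repeatedly combine the two least-probable nodes; the expected code length is the sum of the merged weights.
merge 9/77 + 9/77 → 18/77
merge 12/77 + 13/77 → 25/77
merge 2/11 + 18/77 → 32/77
merge 20/77 + 25/77 → 45/77
merge 32/77 + 45/77 → 1
L = 18/77 + 25/77 + 32/77 + 45/77 + 1 = 197/77 ≈ 2.558 bits/symbol.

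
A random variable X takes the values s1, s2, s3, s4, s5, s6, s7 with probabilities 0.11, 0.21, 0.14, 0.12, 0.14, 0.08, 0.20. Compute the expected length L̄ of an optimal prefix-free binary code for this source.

Repeatedly combine the two least-probable nodes; the expected code length is the sum of the merged weights.
merge 2/25 + 11/100 → 19/100
merge 3/25 + 7/50 → 13/50
merge 7/50 + 19/100 → 33/100
merge 1/5 + 21/100 → 41/100
merge 13/50 + 33/100 → 59/100
merge 41/100 + 59/100 → 1
L = 19/100 + 13/50 + 33/100 + 41/100 + 59/100 + 1 = 139/50 = 2.78 bits/symbol.

2.78 bits/symbol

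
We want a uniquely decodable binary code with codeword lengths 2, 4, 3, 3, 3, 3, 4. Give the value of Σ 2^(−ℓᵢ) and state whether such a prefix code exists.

With common denominator 2^4 = 16: Σ 2^(−ℓᵢ) = 4/16 + 1/16 + 2/16 + 2/16 + 2/16 + 2/16 + 1/16 = 14/16 = 0.875.
Kraft's inequality requires Σ ≤ 1; here Σ = 0.875 ≤ 1, so such a prefix code exists.

0.875; yes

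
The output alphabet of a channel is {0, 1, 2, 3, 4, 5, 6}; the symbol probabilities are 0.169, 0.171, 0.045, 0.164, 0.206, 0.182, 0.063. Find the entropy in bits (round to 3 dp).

2.666 bits

H = −Σ pᵢ log₂ pᵢ.
−0.169·log₂(0.169) = 0.4335
−0.171·log₂(0.171) = 0.4357
−0.045·log₂(0.045) = 0.2013
−0.164·log₂(0.164) = 0.4278
−0.206·log₂(0.206) = 0.4695
−0.182·log₂(0.182) = 0.4474
−0.063·log₂(0.063) = 0.2513
Sum ≈ 2.6664 → 2.666 bits.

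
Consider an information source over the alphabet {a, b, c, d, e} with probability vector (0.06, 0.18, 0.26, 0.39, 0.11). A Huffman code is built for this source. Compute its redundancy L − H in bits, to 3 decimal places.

Entropy H = −Σ p log₂ p ≈ 2.0742 bits.
Huffman merges: 3/50+11/100→17/100; 17/100+9/50→7/20; 13/50+7/20→61/100; 39/100+61/100→1. L = 213/100 ≈ 2.1300.
L − H = 2.1300 − 2.0742 = 0.056 bits.

0.056 bits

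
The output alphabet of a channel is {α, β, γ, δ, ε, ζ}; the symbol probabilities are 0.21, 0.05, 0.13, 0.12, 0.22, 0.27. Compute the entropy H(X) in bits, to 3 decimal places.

H = −Σ pᵢ log₂ pᵢ.
−0.21·log₂(0.21) = 0.4728
−0.05·log₂(0.05) = 0.2161
−0.13·log₂(0.13) = 0.3826
−0.12·log₂(0.12) = 0.3671
−0.22·log₂(0.22) = 0.4806
−0.27·log₂(0.27) = 0.5100
Sum ≈ 2.4292 → 2.429 bits.

2.429 bits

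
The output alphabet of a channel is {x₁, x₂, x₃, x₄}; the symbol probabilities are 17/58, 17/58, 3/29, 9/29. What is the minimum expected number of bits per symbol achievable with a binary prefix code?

2 bits/symbol

Repeatedly combine the two least-probable nodes; the expected code length is the sum of the merged weights.
merge 3/29 + 17/58 → 23/58
merge 17/58 + 9/29 → 35/58
merge 23/58 + 35/58 → 1
L = 23/58 + 35/58 + 1 = 2 bits/symbol.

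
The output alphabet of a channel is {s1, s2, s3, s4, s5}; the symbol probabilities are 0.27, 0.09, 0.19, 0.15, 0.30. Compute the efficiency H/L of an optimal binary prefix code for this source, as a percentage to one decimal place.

Entropy H = −Σ p log₂ p ≈ 2.2095 bits.
Huffman merges: 9/100+3/20→6/25; 19/100+6/25→43/100; 27/100+3/10→57/100; 43/100+57/100→1. L = 56/25 ≈ 2.2400.
Efficiency = H/L = 2.2095/2.2400 = 98.6%.

98.6%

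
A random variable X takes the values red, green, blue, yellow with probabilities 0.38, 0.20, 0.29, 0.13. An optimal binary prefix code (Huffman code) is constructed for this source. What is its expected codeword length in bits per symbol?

1.95 bits/symbol

Repeatedly combine the two least-probable nodes; the expected code length is the sum of the merged weights.
merge 13/100 + 1/5 → 33/100
merge 29/100 + 33/100 → 31/50
merge 19/50 + 31/50 → 1
L = 33/100 + 31/50 + 1 = 39/20 = 1.95 bits/symbol.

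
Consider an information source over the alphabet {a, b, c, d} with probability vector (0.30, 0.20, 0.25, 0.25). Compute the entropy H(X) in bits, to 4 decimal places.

1.9855 bits

H = −Σ pᵢ log₂ pᵢ.
−0.30·log₂(0.30) = 0.5211
−0.20·log₂(0.20) = 0.4644
−0.25·log₂(0.25) = 0.5000
−0.25·log₂(0.25) = 0.5000
Sum ≈ 1.9855 → 1.9855 bits.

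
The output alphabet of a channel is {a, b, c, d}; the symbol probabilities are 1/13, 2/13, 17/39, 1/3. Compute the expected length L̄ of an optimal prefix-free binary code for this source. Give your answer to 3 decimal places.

1.795 bits/symbol

Repeatedly combine the two least-probable nodes; the expected code length is the sum of the merged weights.
merge 1/13 + 2/13 → 3/13
merge 3/13 + 1/3 → 22/39
merge 17/39 + 22/39 → 1
L = 3/13 + 22/39 + 1 = 70/39 ≈ 1.795 bits/symbol.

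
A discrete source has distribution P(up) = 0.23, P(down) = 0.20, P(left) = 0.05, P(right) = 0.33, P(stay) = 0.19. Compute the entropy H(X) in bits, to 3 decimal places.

H = −Σ pᵢ log₂ pᵢ.
−0.23·log₂(0.23) = 0.4877
−0.20·log₂(0.20) = 0.4644
−0.05·log₂(0.05) = 0.2161
−0.33·log₂(0.33) = 0.5278
−0.19·log₂(0.19) = 0.4552
Sum ≈ 2.1512 → 2.151 bits.

2.151 bits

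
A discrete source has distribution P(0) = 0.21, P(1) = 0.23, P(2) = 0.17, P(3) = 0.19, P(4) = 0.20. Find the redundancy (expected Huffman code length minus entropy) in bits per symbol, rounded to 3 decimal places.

0.045 bits

Entropy H = −Σ p log₂ p ≈ 2.3147 bits.
Huffman merges: 17/100+19/100→9/25; 1/5+21/100→41/100; 23/100+9/25→59/100; 41/100+59/100→1. L = 59/25 ≈ 2.3600.
L − H = 2.3600 − 2.3147 = 0.045 bits.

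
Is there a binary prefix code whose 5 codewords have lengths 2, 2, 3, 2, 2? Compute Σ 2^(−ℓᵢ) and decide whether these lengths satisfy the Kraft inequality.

With common denominator 2^3 = 8: Σ 2^(−ℓᵢ) = 2/8 + 2/8 + 1/8 + 2/8 + 2/8 = 9/8 = 1.125.
Kraft's inequality requires Σ ≤ 1; here Σ = 1.125 > 1, so no such prefix code exists.

1.125; no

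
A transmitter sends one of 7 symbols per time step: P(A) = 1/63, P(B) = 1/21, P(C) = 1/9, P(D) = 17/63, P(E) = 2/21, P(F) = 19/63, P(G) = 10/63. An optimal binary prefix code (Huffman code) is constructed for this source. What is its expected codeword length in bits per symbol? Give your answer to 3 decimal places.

2.492 bits/symbol

Repeatedly combine the two least-probable nodes; the expected code length is the sum of the merged weights.
merge 1/63 + 1/21 → 4/63
merge 4/63 + 2/21 → 10/63
merge 1/9 + 10/63 → 17/63
merge 10/63 + 17/63 → 3/7
merge 17/63 + 19/63 → 4/7
merge 3/7 + 4/7 → 1
L = 4/63 + 10/63 + 17/63 + 3/7 + 4/7 + 1 = 157/63 ≈ 2.492 bits/symbol.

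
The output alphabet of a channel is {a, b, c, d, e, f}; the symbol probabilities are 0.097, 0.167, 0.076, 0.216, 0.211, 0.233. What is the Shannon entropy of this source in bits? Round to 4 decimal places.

2.4811 bits

H = −Σ pᵢ log₂ pᵢ.
−0.097·log₂(0.097) = 0.3265
−0.167·log₂(0.167) = 0.4312
−0.076·log₂(0.076) = 0.2826
−0.216·log₂(0.216) = 0.4776
−0.211·log₂(0.211) = 0.4736
−0.233·log₂(0.233) = 0.4897
Sum ≈ 2.4811 → 2.4811 bits.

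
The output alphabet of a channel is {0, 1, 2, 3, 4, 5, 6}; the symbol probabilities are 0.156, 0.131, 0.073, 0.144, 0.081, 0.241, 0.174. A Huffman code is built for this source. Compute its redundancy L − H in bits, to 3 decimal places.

0.031 bits

Entropy H = −Σ p log₂ p ≈ 2.7080 bits.
Huffman merges: 73/1000+81/1000→77/500; 131/1000+18/125→11/40; 77/500+39/250→31/100; 87/500+241/1000→83/200; 11/40+31/100→117/200; 83/200+117/200→1. L = 2739/1000 ≈ 2.7390.
L − H = 2.7390 − 2.7080 = 0.031 bits.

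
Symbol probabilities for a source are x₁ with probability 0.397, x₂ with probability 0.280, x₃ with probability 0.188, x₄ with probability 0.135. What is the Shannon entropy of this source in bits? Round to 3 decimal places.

1.887 bits

H = −Σ pᵢ log₂ pᵢ.
−0.397·log₂(0.397) = 0.5291
−0.280·log₂(0.280) = 0.5142
−0.188·log₂(0.188) = 0.4533
−0.135·log₂(0.135) = 0.3900
Sum ≈ 1.8867 → 1.887 bits.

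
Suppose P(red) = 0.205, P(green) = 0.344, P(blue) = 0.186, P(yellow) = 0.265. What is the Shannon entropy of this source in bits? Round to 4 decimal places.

1.9574 bits

H = −Σ pᵢ log₂ pᵢ.
−0.205·log₂(0.205) = 0.4687
−0.344·log₂(0.344) = 0.5296
−0.186·log₂(0.186) = 0.4514
−0.265·log₂(0.265) = 0.5077
Sum ≈ 1.9574 → 1.9574 bits.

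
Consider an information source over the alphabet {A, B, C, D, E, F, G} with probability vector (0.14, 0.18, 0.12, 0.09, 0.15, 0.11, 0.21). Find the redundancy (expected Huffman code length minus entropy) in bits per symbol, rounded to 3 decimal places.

0.034 bits

Entropy H = −Σ p log₂ p ≈ 2.7558 bits.
Huffman merges: 9/100+11/100→1/5; 3/25+7/50→13/50; 3/20+9/50→33/100; 1/5+21/100→41/100; 13/50+33/100→59/100; 41/100+59/100→1. L = 279/100 ≈ 2.7900.
L − H = 2.7900 − 2.7558 = 0.034 bits.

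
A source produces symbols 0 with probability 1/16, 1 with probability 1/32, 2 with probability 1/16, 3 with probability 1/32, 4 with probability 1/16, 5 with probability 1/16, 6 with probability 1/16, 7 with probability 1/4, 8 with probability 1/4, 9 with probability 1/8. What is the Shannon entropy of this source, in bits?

2.9375 bits

Each probability is a power of 1/2, so log₂(1/p) is an integer.
H = Σ p·log₂(1/p) = 1/16·4 + 1/32·5 + 1/16·4 + 1/32·5 + 1/16·4 + 1/16·4 + 1/16·4 + 1/4·2 + 1/4·2 + 1/8·3 = 2.9375 bits.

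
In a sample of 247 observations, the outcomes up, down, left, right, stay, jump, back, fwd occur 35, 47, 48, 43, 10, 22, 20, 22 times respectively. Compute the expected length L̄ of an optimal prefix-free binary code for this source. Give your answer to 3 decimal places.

Probabilities are the counts divided by 247.
Repeatedly combine the two least-probable nodes; the expected code length is the sum of the merged weights.
merge 10/247 + 20/247 → 30/247
merge 22/247 + 22/247 → 44/247
merge 30/247 + 35/247 → 5/19
merge 43/247 + 44/247 → 87/247
merge 47/247 + 48/247 → 5/13
merge 5/19 + 87/247 → 8/13
merge 5/13 + 8/13 → 1
L = 30/247 + 44/247 + 5/19 + 87/247 + 5/13 + 8/13 + 1 = 720/247 ≈ 2.915 bits/symbol.

2.915 bits/symbol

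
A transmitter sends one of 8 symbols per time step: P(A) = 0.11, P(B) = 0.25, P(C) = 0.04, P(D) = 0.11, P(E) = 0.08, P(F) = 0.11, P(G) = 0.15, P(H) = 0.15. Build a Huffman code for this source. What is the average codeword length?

Repeatedly combine the two least-probable nodes; the expected code length is the sum of the merged weights.
merge 1/25 + 2/25 → 3/25
merge 11/100 + 11/100 → 11/50
merge 11/100 + 3/25 → 23/100
merge 3/20 + 3/20 → 3/10
merge 11/50 + 23/100 → 9/20
merge 1/4 + 3/10 → 11/20
merge 9/20 + 11/20 → 1
L = 3/25 + 11/50 + 23/100 + 3/10 + 9/20 + 11/20 + 1 = 287/100 = 2.87 bits/symbol.

2.87 bits/symbol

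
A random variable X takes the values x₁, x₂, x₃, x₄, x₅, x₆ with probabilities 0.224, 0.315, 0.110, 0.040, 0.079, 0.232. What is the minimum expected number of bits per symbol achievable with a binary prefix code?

Repeatedly combine the two least-probable nodes; the expected code length is the sum of the merged weights.
merge 1/25 + 79/1000 → 119/1000
merge 11/100 + 119/1000 → 229/1000
merge 28/125 + 229/1000 → 453/1000
merge 29/125 + 63/200 → 547/1000
merge 453/1000 + 547/1000 → 1
L = 119/1000 + 229/1000 + 453/1000 + 547/1000 + 1 = 587/250 = 2.348 bits/symbol.

2.348 bits/symbol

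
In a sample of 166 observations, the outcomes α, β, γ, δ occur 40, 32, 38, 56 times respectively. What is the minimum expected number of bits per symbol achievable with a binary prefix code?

2 bits/symbol

Probabilities are the counts divided by 166.
Repeatedly combine the two least-probable nodes; the expected code length is the sum of the merged weights.
merge 16/83 + 19/83 → 35/83
merge 20/83 + 28/83 → 48/83
merge 35/83 + 48/83 → 1
L = 35/83 + 48/83 + 1 = 2 bits/symbol.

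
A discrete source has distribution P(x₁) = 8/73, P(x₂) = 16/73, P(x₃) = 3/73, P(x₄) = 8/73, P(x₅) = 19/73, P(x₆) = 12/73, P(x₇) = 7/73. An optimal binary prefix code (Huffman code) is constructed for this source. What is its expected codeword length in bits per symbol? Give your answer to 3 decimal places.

2.658 bits/symbol

Repeatedly combine the two least-probable nodes; the expected code length is the sum of the merged weights.
merge 3/73 + 7/73 → 10/73
merge 8/73 + 8/73 → 16/73
merge 10/73 + 12/73 → 22/73
merge 16/73 + 16/73 → 32/73
merge 19/73 + 22/73 → 41/73
merge 32/73 + 41/73 → 1
L = 10/73 + 16/73 + 22/73 + 32/73 + 41/73 + 1 = 194/73 ≈ 2.658 bits/symbol.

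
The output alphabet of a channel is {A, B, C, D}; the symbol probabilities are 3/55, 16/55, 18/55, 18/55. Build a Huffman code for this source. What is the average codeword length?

Repeatedly combine the two least-probable nodes; the expected code length is the sum of the merged weights.
merge 3/55 + 16/55 → 19/55
merge 18/55 + 18/55 → 36/55
merge 19/55 + 36/55 → 1
L = 19/55 + 36/55 + 1 = 2 bits/symbol.

2 bits/symbol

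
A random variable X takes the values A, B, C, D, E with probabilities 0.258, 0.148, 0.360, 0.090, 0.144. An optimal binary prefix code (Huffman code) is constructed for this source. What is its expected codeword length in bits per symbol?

Repeatedly combine the two least-probable nodes; the expected code length is the sum of the merged weights.
merge 9/100 + 18/125 → 117/500
merge 37/250 + 117/500 → 191/500
merge 129/500 + 9/25 → 309/500
merge 191/500 + 309/500 → 1
L = 117/500 + 191/500 + 309/500 + 1 = 1117/500 = 2.234 bits/symbol.

2.234 bits/symbol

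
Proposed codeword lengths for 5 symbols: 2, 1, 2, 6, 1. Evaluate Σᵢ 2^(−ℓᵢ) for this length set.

With common denominator 2^6 = 64: Σ 2^(−ℓᵢ) = 16/64 + 32/64 + 16/64 + 1/64 + 32/64 = 97/64 = 1.515625.

1.515625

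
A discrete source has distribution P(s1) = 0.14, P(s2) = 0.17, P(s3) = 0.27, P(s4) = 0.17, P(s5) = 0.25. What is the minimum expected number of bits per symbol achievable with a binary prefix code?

Repeatedly combine the two least-probable nodes; the expected code length is the sum of the merged weights.
merge 7/50 + 17/100 → 31/100
merge 17/100 + 1/4 → 21/50
merge 27/100 + 31/100 → 29/50
merge 21/50 + 29/50 → 1
L = 31/100 + 21/50 + 29/50 + 1 = 231/100 = 2.31 bits/symbol.

2.31 bits/symbol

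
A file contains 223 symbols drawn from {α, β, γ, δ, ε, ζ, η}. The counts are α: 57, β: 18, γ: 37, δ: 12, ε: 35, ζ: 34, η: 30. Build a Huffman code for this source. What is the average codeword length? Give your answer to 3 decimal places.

2.713 bits/symbol

Probabilities are the counts divided by 223.
Repeatedly combine the two least-probable nodes; the expected code length is the sum of the merged weights.
merge 12/223 + 18/223 → 30/223
merge 30/223 + 30/223 → 60/223
merge 34/223 + 35/223 → 69/223
merge 37/223 + 57/223 → 94/223
merge 60/223 + 69/223 → 129/223
merge 94/223 + 129/223 → 1
L = 30/223 + 60/223 + 69/223 + 94/223 + 129/223 + 1 = 605/223 ≈ 2.713 bits/symbol.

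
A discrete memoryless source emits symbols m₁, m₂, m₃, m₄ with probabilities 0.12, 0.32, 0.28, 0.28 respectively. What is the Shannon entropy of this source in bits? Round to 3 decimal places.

1.922 bits

H = −Σ pᵢ log₂ pᵢ.
−0.12·log₂(0.12) = 0.3671
−0.32·log₂(0.32) = 0.5260
−0.28·log₂(0.28) = 0.5142
−0.28·log₂(0.28) = 0.5142
Sum ≈ 1.9215 → 1.922 bits.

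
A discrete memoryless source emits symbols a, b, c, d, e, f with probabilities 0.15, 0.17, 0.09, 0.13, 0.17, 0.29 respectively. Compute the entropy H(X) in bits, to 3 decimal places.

H = −Σ pᵢ log₂ pᵢ.
−0.15·log₂(0.15) = 0.4105
−0.17·log₂(0.17) = 0.4346
−0.09·log₂(0.09) = 0.3127
−0.13·log₂(0.13) = 0.3826
−0.17·log₂(0.17) = 0.4346
−0.29·log₂(0.29) = 0.5179
Sum ≈ 2.4929 → 2.493 bits.

2.493 bits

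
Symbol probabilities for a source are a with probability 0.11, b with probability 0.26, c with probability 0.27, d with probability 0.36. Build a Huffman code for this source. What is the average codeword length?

2 bits/symbol

Repeatedly combine the two least-probable nodes; the expected code length is the sum of the merged weights.
merge 11/100 + 13/50 → 37/100
merge 27/100 + 9/25 → 63/100
merge 37/100 + 63/100 → 1
L = 37/100 + 63/100 + 1 = 2 bits/symbol.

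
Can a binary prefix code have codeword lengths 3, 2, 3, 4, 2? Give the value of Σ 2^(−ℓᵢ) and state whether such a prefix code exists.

With common denominator 2^4 = 16: Σ 2^(−ℓᵢ) = 2/16 + 4/16 + 2/16 + 1/16 + 4/16 = 13/16 = 0.8125.
Kraft's inequality requires Σ ≤ 1; here Σ = 0.8125 ≤ 1, so such a prefix code exists.

0.8125; yes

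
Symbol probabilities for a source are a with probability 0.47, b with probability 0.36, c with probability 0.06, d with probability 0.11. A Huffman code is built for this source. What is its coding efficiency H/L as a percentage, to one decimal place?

96.3%

Entropy H = −Σ p log₂ p ≈ 1.6364 bits.
Huffman merges: 3/50+11/100→17/100; 17/100+9/25→53/100; 47/100+53/100→1. L = 17/10 ≈ 1.7000.
Efficiency = H/L = 1.6364/1.7000 = 96.3%.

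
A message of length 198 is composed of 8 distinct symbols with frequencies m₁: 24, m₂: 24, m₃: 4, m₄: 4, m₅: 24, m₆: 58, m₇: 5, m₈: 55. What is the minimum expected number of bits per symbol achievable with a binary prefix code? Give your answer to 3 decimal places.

Probabilities are the counts divided by 198.
Repeatedly combine the two least-probable nodes; the expected code length is the sum of the merged weights.
merge 2/99 + 2/99 → 4/99
merge 5/198 + 4/99 → 13/198
merge 13/198 + 4/33 → 37/198
merge 4/33 + 4/33 → 8/33
merge 37/198 + 8/33 → 85/198
merge 5/18 + 29/99 → 113/198
merge 85/198 + 113/198 → 1
L = 4/99 + 13/198 + 37/198 + 8/33 + 85/198 + 113/198 + 1 = 251/99 ≈ 2.535 bits/symbol.

2.535 bits/symbol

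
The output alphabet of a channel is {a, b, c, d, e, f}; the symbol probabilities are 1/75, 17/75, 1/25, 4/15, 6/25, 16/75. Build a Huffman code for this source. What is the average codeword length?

Repeatedly combine the two least-probable nodes; the expected code length is the sum of the merged weights.
merge 1/75 + 1/25 → 4/75
merge 4/75 + 16/75 → 4/15
merge 17/75 + 6/25 → 7/15
merge 4/15 + 4/15 → 8/15
merge 7/15 + 8/15 → 1
L = 4/75 + 4/15 + 7/15 + 8/15 + 1 = 58/25 = 2.32 bits/symbol.

2.32 bits/symbol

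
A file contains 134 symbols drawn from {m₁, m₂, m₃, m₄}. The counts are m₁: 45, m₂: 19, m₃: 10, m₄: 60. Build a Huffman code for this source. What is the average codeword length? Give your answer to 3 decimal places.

Probabilities are the counts divided by 134.
Repeatedly combine the two least-probable nodes; the expected code length is the sum of the merged weights.
merge 5/67 + 19/134 → 29/134
merge 29/134 + 45/134 → 37/67
merge 30/67 + 37/67 → 1
L = 29/134 + 37/67 + 1 = 237/134 ≈ 1.769 bits/symbol.

1.769 bits/symbol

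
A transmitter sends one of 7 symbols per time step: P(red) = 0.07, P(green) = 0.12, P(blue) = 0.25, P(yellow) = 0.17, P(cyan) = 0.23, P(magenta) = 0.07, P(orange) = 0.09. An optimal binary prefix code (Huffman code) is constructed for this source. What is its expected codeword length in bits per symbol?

Repeatedly combine the two least-probable nodes; the expected code length is the sum of the merged weights.
merge 7/100 + 7/100 → 7/50
merge 9/100 + 3/25 → 21/100
merge 7/50 + 17/100 → 31/100
merge 21/100 + 23/100 → 11/25
merge 1/4 + 31/100 → 14/25
merge 11/25 + 14/25 → 1
L = 7/50 + 21/100 + 31/100 + 11/25 + 14/25 + 1 = 133/50 = 2.66 bits/symbol.

2.66 bits/symbol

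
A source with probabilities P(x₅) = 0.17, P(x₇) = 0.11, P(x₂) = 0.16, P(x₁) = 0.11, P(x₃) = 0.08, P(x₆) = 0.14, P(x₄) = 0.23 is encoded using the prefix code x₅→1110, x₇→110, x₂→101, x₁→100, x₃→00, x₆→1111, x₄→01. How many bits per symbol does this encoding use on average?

3 bits/symbol

L̄ = Σ pᵢ·ℓᵢ = 0.17·4 + 0.11·3 + 0.16·3 + 0.11·3 + 0.08·2 + 0.14·4 + 0.23·2 = 3 bits/symbol.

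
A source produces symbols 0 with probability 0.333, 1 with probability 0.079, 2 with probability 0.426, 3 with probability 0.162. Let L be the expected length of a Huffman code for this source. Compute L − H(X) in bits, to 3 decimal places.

0.048 bits

Entropy H = −Σ p log₂ p ≈ 1.7674 bits.
Huffman merges: 79/1000+81/500→241/1000; 241/1000+333/1000→287/500; 213/500+287/500→1. L = 363/200 ≈ 1.8150.
L − H = 1.8150 − 1.7674 = 0.048 bits.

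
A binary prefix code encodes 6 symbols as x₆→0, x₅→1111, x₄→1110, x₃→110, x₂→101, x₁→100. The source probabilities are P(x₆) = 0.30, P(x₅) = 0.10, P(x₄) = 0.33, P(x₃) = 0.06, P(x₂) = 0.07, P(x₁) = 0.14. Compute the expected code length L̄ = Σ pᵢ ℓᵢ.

L̄ = Σ pᵢ·ℓᵢ = 0.30·1 + 0.10·4 + 0.33·4 + 0.06·3 + 0.07·3 + 0.14·3 = 2.83 bits/symbol.

2.83 bits/symbol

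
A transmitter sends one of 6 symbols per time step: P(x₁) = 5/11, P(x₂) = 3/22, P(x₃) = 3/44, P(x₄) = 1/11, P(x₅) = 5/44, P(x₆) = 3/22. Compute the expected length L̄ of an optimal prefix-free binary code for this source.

2.25 bits/symbol

Repeatedly combine the two least-probable nodes; the expected code length is the sum of the merged weights.
merge 3/44 + 1/11 → 7/44
merge 5/44 + 3/22 → 1/4
merge 3/22 + 7/44 → 13/44
merge 1/4 + 13/44 → 6/11
merge 5/11 + 6/11 → 1
L = 7/44 + 1/4 + 13/44 + 6/11 + 1 = 9/4 = 2.25 bits/symbol.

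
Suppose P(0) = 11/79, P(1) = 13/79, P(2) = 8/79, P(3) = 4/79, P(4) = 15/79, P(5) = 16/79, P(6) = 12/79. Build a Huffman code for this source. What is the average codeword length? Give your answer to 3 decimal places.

2.759 bits/symbol

Repeatedly combine the two least-probable nodes; the expected code length is the sum of the merged weights.
merge 4/79 + 8/79 → 12/79
merge 11/79 + 12/79 → 23/79
merge 12/79 + 13/79 → 25/79
merge 15/79 + 16/79 → 31/79
merge 23/79 + 25/79 → 48/79
merge 31/79 + 48/79 → 1
L = 12/79 + 23/79 + 25/79 + 31/79 + 48/79 + 1 = 218/79 ≈ 2.759 bits/symbol.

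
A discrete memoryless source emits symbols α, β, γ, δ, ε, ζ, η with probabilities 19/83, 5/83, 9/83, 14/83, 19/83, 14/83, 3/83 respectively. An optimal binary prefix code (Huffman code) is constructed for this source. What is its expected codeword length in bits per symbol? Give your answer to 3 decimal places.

Repeatedly combine the two least-probable nodes; the expected code length is the sum of the merged weights.
merge 3/83 + 5/83 → 8/83
merge 8/83 + 9/83 → 17/83
merge 14/83 + 14/83 → 28/83
merge 17/83 + 19/83 → 36/83
merge 19/83 + 28/83 → 47/83
merge 36/83 + 47/83 → 1
L = 8/83 + 17/83 + 28/83 + 36/83 + 47/83 + 1 = 219/83 ≈ 2.639 bits/symbol.

2.639 bits/symbol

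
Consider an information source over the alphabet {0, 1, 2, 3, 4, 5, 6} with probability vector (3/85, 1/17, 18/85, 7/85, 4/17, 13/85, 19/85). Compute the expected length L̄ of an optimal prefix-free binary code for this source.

Repeatedly combine the two least-probable nodes; the expected code length is the sum of the merged weights.
merge 3/85 + 1/17 → 8/85
merge 7/85 + 8/85 → 3/17
merge 13/85 + 3/17 → 28/85
merge 18/85 + 19/85 → 37/85
merge 4/17 + 28/85 → 48/85
merge 37/85 + 48/85 → 1
L = 8/85 + 3/17 + 28/85 + 37/85 + 48/85 + 1 = 13/5 = 2.6 bits/symbol.

2.6 bits/symbol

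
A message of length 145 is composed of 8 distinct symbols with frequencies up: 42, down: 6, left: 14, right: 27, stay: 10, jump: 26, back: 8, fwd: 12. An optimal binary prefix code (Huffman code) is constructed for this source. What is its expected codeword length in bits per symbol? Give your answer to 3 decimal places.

2.772 bits/symbol

Probabilities are the counts divided by 145.
Repeatedly combine the two least-probable nodes; the expected code length is the sum of the merged weights.
merge 6/145 + 8/145 → 14/145
merge 2/29 + 12/145 → 22/145
merge 14/145 + 14/145 → 28/145
merge 22/145 + 26/145 → 48/145
merge 27/145 + 28/145 → 11/29
merge 42/145 + 48/145 → 18/29
merge 11/29 + 18/29 → 1
L = 14/145 + 22/145 + 28/145 + 48/145 + 11/29 + 18/29 + 1 = 402/145 ≈ 2.772 bits/symbol.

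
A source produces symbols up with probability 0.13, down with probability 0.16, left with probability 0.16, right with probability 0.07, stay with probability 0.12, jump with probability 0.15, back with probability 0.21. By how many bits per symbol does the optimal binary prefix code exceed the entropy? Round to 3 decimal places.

0.042 bits

Entropy H = −Σ p log₂ p ≈ 2.7477 bits.
Huffman merges: 7/100+3/25→19/100; 13/100+3/20→7/25; 4/25+4/25→8/25; 19/100+21/100→2/5; 7/25+8/25→3/5; 2/5+3/5→1. L = 279/100 ≈ 2.7900.
L − H = 2.7900 − 2.7477 = 0.042 bits.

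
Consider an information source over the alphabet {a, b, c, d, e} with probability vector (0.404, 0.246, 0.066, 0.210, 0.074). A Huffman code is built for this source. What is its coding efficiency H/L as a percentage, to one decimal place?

97.6%

Entropy H = −Σ p log₂ p ≈ 2.0356 bits.
Huffman merges: 33/500+37/500→7/50; 7/50+21/100→7/20; 123/500+7/20→149/250; 101/250+149/250→1. L = 1043/500 ≈ 2.0860.
Efficiency = H/L = 2.0356/2.0860 = 97.6%.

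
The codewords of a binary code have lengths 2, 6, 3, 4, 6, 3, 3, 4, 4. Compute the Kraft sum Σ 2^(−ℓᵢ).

0.84375

With common denominator 2^6 = 64: Σ 2^(−ℓᵢ) = 16/64 + 1/64 + 8/64 + 4/64 + 1/64 + 8/64 + 8/64 + 4/64 + 4/64 = 54/64 = 0.84375.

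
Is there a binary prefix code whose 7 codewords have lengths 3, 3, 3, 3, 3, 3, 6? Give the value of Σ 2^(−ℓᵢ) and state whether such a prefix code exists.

With common denominator 2^6 = 64: Σ 2^(−ℓᵢ) = 8/64 + 8/64 + 8/64 + 8/64 + 8/64 + 8/64 + 1/64 = 49/64 = 0.765625.
Kraft's inequality requires Σ ≤ 1; here Σ = 0.765625 ≤ 1, so such a prefix code exists.

0.765625; yes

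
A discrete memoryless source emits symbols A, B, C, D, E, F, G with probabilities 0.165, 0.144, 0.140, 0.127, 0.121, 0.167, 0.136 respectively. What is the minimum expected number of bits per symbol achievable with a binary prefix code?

2.833 bits/symbol

Repeatedly combine the two least-probable nodes; the expected code length is the sum of the merged weights.
merge 121/1000 + 127/1000 → 31/125
merge 17/125 + 7/50 → 69/250
merge 18/125 + 33/200 → 309/1000
merge 167/1000 + 31/125 → 83/200
merge 69/250 + 309/1000 → 117/200
merge 83/200 + 117/200 → 1
L = 31/125 + 69/250 + 309/1000 + 83/200 + 117/200 + 1 = 2833/1000 = 2.833 bits/symbol.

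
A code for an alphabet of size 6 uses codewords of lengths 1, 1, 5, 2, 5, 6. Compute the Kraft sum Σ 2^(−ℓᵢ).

1.328125

With common denominator 2^6 = 64: Σ 2^(−ℓᵢ) = 32/64 + 32/64 + 2/64 + 16/64 + 2/64 + 1/64 = 85/64 = 1.328125.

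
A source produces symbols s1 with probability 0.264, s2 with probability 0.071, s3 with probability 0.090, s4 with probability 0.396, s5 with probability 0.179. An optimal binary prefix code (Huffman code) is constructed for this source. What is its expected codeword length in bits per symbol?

2.105 bits/symbol

Repeatedly combine the two least-probable nodes; the expected code length is the sum of the merged weights.
merge 71/1000 + 9/100 → 161/1000
merge 161/1000 + 179/1000 → 17/50
merge 33/125 + 17/50 → 151/250
merge 99/250 + 151/250 → 1
L = 161/1000 + 17/50 + 151/250 + 1 = 421/200 = 2.105 bits/symbol.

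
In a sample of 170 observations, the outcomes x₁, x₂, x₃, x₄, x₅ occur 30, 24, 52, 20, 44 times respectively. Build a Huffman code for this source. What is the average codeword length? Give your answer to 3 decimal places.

Probabilities are the counts divided by 170.
Repeatedly combine the two least-probable nodes; the expected code length is the sum of the merged weights.
merge 2/17 + 12/85 → 22/85
merge 3/17 + 22/85 → 37/85
merge 22/85 + 26/85 → 48/85
merge 37/85 + 48/85 → 1
L = 22/85 + 37/85 + 48/85 + 1 = 192/85 ≈ 2.259 bits/symbol.

2.259 bits/symbol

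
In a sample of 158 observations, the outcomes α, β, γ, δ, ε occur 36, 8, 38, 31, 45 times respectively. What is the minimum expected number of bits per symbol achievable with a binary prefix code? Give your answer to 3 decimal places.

Probabilities are the counts divided by 158.
Repeatedly combine the two least-probable nodes; the expected code length is the sum of the merged weights.
merge 4/79 + 31/158 → 39/158
merge 18/79 + 19/79 → 37/79
merge 39/158 + 45/158 → 42/79
merge 37/79 + 42/79 → 1
L = 39/158 + 37/79 + 42/79 + 1 = 355/158 ≈ 2.247 bits/symbol.

2.247 bits/symbol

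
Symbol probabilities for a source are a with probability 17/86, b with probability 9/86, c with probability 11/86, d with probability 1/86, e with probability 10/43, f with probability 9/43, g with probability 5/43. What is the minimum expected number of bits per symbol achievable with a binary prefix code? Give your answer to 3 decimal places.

2.674 bits/symbol

Repeatedly combine the two least-probable nodes; the expected code length is the sum of the merged weights.
merge 1/86 + 9/86 → 5/43
merge 5/43 + 5/43 → 10/43
merge 11/86 + 17/86 → 14/43
merge 9/43 + 10/43 → 19/43
merge 10/43 + 14/43 → 24/43
merge 19/43 + 24/43 → 1
L = 5/43 + 10/43 + 14/43 + 19/43 + 24/43 + 1 = 115/43 ≈ 2.674 bits/symbol.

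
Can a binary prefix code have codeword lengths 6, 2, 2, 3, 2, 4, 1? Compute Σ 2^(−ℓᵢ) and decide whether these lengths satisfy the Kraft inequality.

With common denominator 2^6 = 64: Σ 2^(−ℓᵢ) = 1/64 + 16/64 + 16/64 + 8/64 + 16/64 + 4/64 + 32/64 = 93/64 = 1.453125.
Kraft's inequality requires Σ ≤ 1; here Σ = 1.453125 > 1, so no such prefix code exists.

1.453125; no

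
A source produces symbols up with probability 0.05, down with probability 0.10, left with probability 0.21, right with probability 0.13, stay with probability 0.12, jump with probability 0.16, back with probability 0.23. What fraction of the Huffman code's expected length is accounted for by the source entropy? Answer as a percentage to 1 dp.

98.9%

Entropy H = −Σ p log₂ p ≈ 2.6815 bits.
Huffman merges: 1/20+1/10→3/20; 3/25+13/100→1/4; 3/20+4/25→31/100; 21/100+23/100→11/25; 1/4+31/100→14/25; 11/25+14/25→1. L = 271/100 ≈ 2.7100.
Efficiency = H/L = 2.6815/2.7100 = 98.9%.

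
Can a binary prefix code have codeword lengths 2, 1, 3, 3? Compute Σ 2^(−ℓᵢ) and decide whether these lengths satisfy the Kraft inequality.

With common denominator 2^3 = 8: Σ 2^(−ℓᵢ) = 2/8 + 4/8 + 1/8 + 1/8 = 8/8 = 1.
Kraft's inequality requires Σ ≤ 1; here Σ = 1 ≤ 1, so such a prefix code exists.

1; yes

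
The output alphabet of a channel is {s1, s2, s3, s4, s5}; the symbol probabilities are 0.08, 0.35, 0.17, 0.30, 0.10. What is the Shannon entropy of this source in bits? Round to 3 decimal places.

H = −Σ pᵢ log₂ pᵢ.
−0.08·log₂(0.08) = 0.2915
−0.35·log₂(0.35) = 0.5301
−0.17·log₂(0.17) = 0.4346
−0.30·log₂(0.30) = 0.5211
−0.10·log₂(0.10) = 0.3322
Sum ≈ 2.1095 → 2.109 bits.

2.109 bits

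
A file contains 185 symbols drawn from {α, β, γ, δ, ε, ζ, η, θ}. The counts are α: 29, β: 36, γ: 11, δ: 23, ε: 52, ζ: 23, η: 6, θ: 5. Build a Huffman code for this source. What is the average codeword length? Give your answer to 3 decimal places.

2.703 bits/symbol

Probabilities are the counts divided by 185.
Repeatedly combine the two least-probable nodes; the expected code length is the sum of the merged weights.
merge 1/37 + 6/185 → 11/185
merge 11/185 + 11/185 → 22/185
merge 22/185 + 23/185 → 9/37
merge 23/185 + 29/185 → 52/185
merge 36/185 + 9/37 → 81/185
merge 52/185 + 52/185 → 104/185
merge 81/185 + 104/185 → 1
L = 11/185 + 22/185 + 9/37 + 52/185 + 81/185 + 104/185 + 1 = 100/37 ≈ 2.703 bits/symbol.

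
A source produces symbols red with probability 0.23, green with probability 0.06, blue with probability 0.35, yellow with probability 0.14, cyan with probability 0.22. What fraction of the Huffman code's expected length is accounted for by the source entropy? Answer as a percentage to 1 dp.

Entropy H = −Σ p log₂ p ≈ 2.1390 bits.
Huffman merges: 3/50+7/50→1/5; 1/5+11/50→21/50; 23/100+7/20→29/50; 21/50+29/50→1. L = 11/5 ≈ 2.2000.
Efficiency = H/L = 2.1390/2.2000 = 97.2%.

97.2%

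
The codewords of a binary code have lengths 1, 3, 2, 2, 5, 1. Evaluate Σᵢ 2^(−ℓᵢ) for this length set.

With common denominator 2^5 = 32: Σ 2^(−ℓᵢ) = 16/32 + 4/32 + 8/32 + 8/32 + 1/32 + 16/32 = 53/32 = 1.65625.

1.65625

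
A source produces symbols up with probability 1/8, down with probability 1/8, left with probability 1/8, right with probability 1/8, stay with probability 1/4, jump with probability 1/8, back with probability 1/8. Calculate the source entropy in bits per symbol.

2.75 bits

Each probability is a power of 1/2, so log₂(1/p) is an integer.
H = Σ p·log₂(1/p) = 1/8·3 + 1/8·3 + 1/8·3 + 1/8·3 + 1/4·2 + 1/8·3 + 1/8·3 = 2.75 bits.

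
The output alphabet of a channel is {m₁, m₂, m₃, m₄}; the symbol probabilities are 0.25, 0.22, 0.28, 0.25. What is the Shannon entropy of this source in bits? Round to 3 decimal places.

H = −Σ pᵢ log₂ pᵢ.
−0.25·log₂(0.25) = 0.5000
−0.22·log₂(0.22) = 0.4806
−0.28·log₂(0.28) = 0.5142
−0.25·log₂(0.25) = 0.5000
Sum ≈ 1.9948 → 1.995 bits.

1.995 bits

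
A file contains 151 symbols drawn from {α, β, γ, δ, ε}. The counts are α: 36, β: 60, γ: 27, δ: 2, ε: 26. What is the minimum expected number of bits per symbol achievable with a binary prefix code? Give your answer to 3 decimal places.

Probabilities are the counts divided by 151.
Repeatedly combine the two least-probable nodes; the expected code length is the sum of the merged weights.
merge 2/151 + 26/151 → 28/151
merge 27/151 + 28/151 → 55/151
merge 36/151 + 55/151 → 91/151
merge 60/151 + 91/151 → 1
L = 28/151 + 55/151 + 91/151 + 1 = 325/151 ≈ 2.152 bits/symbol.

2.152 bits/symbol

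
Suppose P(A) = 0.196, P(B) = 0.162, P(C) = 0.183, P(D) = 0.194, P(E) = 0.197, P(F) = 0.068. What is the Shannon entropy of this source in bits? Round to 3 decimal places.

H = −Σ pᵢ log₂ pᵢ.
−0.196·log₂(0.196) = 0.4608
−0.162·log₂(0.162) = 0.4254
−0.183·log₂(0.183) = 0.4484
−0.194·log₂(0.194) = 0.4590
−0.197·log₂(0.197) = 0.4617
−0.068·log₂(0.068) = 0.2637
Sum ≈ 2.5190 → 2.519 bits.

2.519 bits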